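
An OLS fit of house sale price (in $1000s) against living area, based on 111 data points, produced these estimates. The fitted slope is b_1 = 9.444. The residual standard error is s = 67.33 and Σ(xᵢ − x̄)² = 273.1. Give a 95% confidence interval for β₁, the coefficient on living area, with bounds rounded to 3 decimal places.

SE(b_1) = s/√Sₓₓ = 67.33/√273.1 = 4.07425.
df = n − 2 = 109.
t* = t_{0.025, 109} = 1.981967.
Margin = t* × SE = 1.981967 × 4.07425 = 8.07503.
CI: 9.444 ± 8.07503 → (1.369, 17.519).
With 95% confidence, each one-unit increase in living area is associated with a change of between 1.369 and 17.519 $1000s in house sale price.

(1.369, 17.519)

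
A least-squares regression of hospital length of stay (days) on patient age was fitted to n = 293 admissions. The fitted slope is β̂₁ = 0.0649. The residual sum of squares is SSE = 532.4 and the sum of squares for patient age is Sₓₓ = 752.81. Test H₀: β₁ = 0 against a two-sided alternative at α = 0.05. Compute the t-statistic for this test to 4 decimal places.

t = 1.3165

MSE = SSE/(n − 2) = 532.4/291 = 1.82955.
SE(β̂₁) = √(MSE/Sₓₓ) = √(1.82955/752.81) = 0.0492981.
t = 0.0649 / 0.0492981 = 1.3165.
df = n − 2 = 291.
Two-sided p ≈ 0.1890, which is ≥ 0.05, so fail to reject H₀.
The data do not give significant evidence of an association between patient age and hospital length of stay.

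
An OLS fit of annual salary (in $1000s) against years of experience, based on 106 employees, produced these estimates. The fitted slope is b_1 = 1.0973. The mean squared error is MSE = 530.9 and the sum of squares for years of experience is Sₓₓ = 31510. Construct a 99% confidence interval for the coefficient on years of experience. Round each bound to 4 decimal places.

(0.7567, 1.4379)

SE(b_1) = √(MSE/Sₓₓ) = √(530.9/31510) = 0.129802.
df = n − 2 = 104.
t* = t_{0.005, 104} = 2.623932.
Margin = t* × SE = 2.623932 × 0.129802 = 0.340592.
CI: 1.0973 ± 0.340592 → (0.7567, 1.4379).
With 99% confidence, each one-unit increase in years of experience is associated with a change of between 0.7567 and 1.4379 $1000s in annual salary.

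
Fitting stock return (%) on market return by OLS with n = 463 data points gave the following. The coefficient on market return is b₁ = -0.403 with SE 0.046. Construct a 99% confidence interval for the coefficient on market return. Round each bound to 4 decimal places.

df = n − 2 = 463 − 2 = 461.
t* = t_{0.005, 461} = 2.586536.
Margin = t* × SE = 2.586536 × 0.046 = 0.118981.
CI: -0.403 ± 0.118981 → (-0.5220, -0.2840).
With 99% confidence, each one-unit increase in market return is associated with a change of between -0.5220 and -0.2840 % in stock return.

(-0.5220, -0.2840)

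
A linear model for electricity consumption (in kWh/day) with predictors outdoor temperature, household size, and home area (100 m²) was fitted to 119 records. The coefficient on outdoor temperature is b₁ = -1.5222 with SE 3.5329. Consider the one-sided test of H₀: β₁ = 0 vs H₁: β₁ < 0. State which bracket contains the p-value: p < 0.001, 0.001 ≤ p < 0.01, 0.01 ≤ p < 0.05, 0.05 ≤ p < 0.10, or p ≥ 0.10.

t = -1.5222 / 3.5329 = -0.431.
df = n − k − 1 = 119 − 3 − 1 = 115.
One-sided p = P(T_{115} < t) ≈ 0.3337.
So p ≥ 0.10.

p ≥ 0.10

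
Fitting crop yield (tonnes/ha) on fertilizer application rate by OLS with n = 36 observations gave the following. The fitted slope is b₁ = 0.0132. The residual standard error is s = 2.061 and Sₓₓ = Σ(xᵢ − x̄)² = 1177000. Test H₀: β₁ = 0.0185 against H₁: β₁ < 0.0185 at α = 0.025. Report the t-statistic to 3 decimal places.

SE(b₁) = s/√Sₓₓ = 2.061/√1177000 = 0.00189972.
t = (0.0132 − 0.0185) / 0.00189972 = -2.790.
df = n − 2 = 34.
One-sided p ≈ 0.0043, which is < 0.025, so reject H₀.
There is evidence that the true slope on fertilizer application rate is below 0.0185 tonnes/ha per unit.

t = -2.790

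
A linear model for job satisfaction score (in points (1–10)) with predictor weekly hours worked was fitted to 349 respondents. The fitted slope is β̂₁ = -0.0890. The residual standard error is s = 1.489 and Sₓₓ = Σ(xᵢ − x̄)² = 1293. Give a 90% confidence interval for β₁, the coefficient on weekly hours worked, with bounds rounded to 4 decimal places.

SE(β̂₁) = s/√Sₓₓ = 1.489/√1293 = 0.0414091.
df = n − 2 = 347.
t* = t_{0.05, 347} = 1.649257.
Margin = t* × SE = 1.649257 × 0.0414091 = 0.068294.
CI: -0.0890 ± 0.068294 → (-0.1573, -0.0207).
With 90% confidence, each one-unit increase in weekly hours worked is associated with a change of between -0.1573 and -0.0207 points (1–10) in job satisfaction score.

(-0.1573, -0.0207)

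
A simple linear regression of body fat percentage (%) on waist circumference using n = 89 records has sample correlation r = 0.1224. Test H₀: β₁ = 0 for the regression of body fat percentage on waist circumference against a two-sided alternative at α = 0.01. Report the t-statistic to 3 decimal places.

t = 1.150

t = r·√(n − 2)/√(1 − r²) = 0.1224·√87/√0.985018 = 1.150.
df = n − 2 = 87.
Two-sided p ≈ 0.2532, which is ≥ 0.01, so fail to reject H₀.
The data do not give significant evidence of a linear association between waist circumference and body fat percentage.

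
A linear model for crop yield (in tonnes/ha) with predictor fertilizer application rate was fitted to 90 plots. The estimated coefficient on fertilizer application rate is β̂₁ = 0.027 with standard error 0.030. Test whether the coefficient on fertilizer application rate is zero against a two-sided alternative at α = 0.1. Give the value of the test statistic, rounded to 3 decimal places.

H₀: β₁ = 0 vs H₁: β₁ ≠ 0.
t = (β̂₁ − β₁⁰)/SE = 0.027 / 0.030 = 0.900.
df = n − 2 = 90 − 2 = 88.
Two-sided p ≈ 0.3706, which is ≥ 0.1, so fail to reject H₀.
The data do not give significant evidence of an association between fertilizer application rate and crop yield.

t = 0.900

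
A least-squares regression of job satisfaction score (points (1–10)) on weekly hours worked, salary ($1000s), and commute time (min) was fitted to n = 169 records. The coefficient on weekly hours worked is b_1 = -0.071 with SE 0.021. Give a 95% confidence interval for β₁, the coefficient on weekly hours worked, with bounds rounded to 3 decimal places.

df = n − k − 1 = 169 − 3 − 1 = 165.
t* = t_{0.025, 165} = 1.974446.
Margin = t* × SE = 1.974446 × 0.021 = 0.04146.
CI: -0.071 ± 0.04146 → (-0.112, -0.030).
With 95% confidence, each one-unit increase in weekly hours worked is associated with a change of between -0.112 and -0.030 points (1–10) in job satisfaction score, holding the other predictors fixed.

(-0.112, -0.030)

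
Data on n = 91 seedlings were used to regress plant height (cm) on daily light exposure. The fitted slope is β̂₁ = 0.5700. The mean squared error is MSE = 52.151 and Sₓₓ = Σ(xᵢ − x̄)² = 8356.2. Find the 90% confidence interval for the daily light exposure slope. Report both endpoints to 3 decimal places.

(0.439, 0.701)

SE(β̂₁) = √(MSE/Sₓₓ) = √(52.151/8356.2) = 0.079.
df = n − 2 = 89.
t* = t_{0.05, 89} = 1.662155.
Margin = t* × SE = 1.662155 × 0.079 = 0.13131.
CI: 0.5700 ± 0.13131 → (0.439, 0.701).
With 90% confidence, each one-unit increase in daily light exposure is associated with a change of between 0.439 and 0.701 cm in plant height.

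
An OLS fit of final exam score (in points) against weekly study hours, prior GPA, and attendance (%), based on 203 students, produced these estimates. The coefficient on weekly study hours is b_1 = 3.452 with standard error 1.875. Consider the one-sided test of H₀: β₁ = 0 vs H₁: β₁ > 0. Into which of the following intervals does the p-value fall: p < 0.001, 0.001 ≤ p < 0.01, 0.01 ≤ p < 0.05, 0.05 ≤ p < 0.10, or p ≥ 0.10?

0.01 ≤ p < 0.05

t = 3.452 / 1.875 = 1.841.
df = n − k − 1 = 203 − 3 − 1 = 199.
One-sided p = P(T_{199} > t) ≈ 0.0336.
So 0.01 ≤ p < 0.05.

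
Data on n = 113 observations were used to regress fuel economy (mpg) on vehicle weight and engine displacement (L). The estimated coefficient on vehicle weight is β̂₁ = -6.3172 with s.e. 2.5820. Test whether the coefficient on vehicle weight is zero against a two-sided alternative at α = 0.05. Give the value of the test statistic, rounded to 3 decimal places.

t = -2.447

H₀: β₁ = 0 vs H₁: β₁ ≠ 0.
t = (β̂₁ − β₁⁰)/SE = -6.3172 / 2.5820 = -2.447.
df = n − k − 1 = 113 − 2 − 1 = 110.
Two-sided p ≈ 0.0160, which is < 0.05, so reject H₀.
There is evidence that vehicle weight is associated with fuel economy, holding the other predictors fixed.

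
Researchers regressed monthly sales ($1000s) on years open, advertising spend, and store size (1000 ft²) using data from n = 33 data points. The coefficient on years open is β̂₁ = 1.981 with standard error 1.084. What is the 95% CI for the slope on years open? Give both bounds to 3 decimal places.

(-0.236, 4.198)

df = n − k − 1 = 33 − 3 − 1 = 29.
t* = t_{0.025, 29} = 2.04523.
Margin = t* × SE = 2.04523 × 1.084 = 2.21703.
CI: 1.981 ± 2.21703 → (-0.236, 4.198).
With 95% confidence, each one-unit increase in years open is associated with a change of between -0.236 and 4.198 $1000s in monthly sales, holding the other predictors fixed.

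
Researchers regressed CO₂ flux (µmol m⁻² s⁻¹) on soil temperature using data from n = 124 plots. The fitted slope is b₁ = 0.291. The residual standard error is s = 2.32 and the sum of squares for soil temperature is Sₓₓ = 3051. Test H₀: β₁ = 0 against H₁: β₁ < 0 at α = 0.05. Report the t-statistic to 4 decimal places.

t = 6.9283

SE(b₁) = s/√Sₓₓ = 2.32/√3051 = 0.0420017.
t = 0.291 / 0.0420017 = 6.9283.
df = n − 2 = 122.
One-sided p ≈ 1.0000, which is ≥ 0.05, so fail to reject H₀.
The data do not give significant evidence that the true slope on soil temperature is negative.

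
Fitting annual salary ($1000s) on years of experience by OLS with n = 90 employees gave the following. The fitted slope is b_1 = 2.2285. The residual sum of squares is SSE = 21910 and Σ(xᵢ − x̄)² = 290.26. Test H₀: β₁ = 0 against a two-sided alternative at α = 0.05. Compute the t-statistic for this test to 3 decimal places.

t = 2.406

MSE = SSE/(n − 2) = 21910/88 = 248.977.
SE(b_1) = √(MSE/Sₓₓ) = √(248.977/290.26) = 0.926161.
t = 2.2285 / 0.926161 = 2.406.
df = n − 2 = 88.
Two-sided p ≈ 0.0182, which is < 0.05, so reject H₀.
There is evidence that years of experience is associated with annual salary.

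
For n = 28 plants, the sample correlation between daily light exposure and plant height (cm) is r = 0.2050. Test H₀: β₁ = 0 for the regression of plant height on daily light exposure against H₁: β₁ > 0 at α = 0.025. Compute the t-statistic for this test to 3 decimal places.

t = r·√(n − 2)/√(1 − r²) = 0.2050·√26/√0.957975 = 1.068.
df = n − 2 = 26.
One-sided p ≈ 0.1477, which is ≥ 0.025, so fail to reject H₀.
The data do not give significant evidence of a linear association between daily light exposure and plant height.

t = 1.068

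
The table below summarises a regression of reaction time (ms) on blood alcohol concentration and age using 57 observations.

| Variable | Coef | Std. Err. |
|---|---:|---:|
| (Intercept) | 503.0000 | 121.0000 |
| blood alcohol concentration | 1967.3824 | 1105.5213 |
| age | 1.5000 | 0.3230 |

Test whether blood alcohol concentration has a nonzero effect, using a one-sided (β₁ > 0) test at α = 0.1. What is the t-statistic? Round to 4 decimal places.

Read off: b = 1967.3824, SE = 1105.5213 for blood alcohol concentration.
H₀: β₁ = 0 vs H₁: β₁ > 0.
t = 1967.3824 / 1105.5213 = 1.7796.
df = n − k − 1 = 57 − 2 − 1 = 54.
One-sided p ≈ 0.0404, which is < 0.1, so reject H₀.
There is evidence that the true slope on blood alcohol concentration is positive, holding the other predictors fixed.

t = 1.7796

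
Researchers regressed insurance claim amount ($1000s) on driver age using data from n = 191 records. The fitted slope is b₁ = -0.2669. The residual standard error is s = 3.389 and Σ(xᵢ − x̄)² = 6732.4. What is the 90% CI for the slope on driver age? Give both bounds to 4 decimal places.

SE(b₁) = s/√Sₓₓ = 3.389/√6732.4 = 0.0413035.
df = n − 2 = 189.
t* = t_{0.05, 189} = 1.652956.
Margin = t* × SE = 1.652956 × 0.0413035 = 0.068273.
CI: -0.2669 ± 0.068273 → (-0.3352, -0.1986).
With 90% confidence, each one-unit increase in driver age is associated with a change of between -0.3352 and -0.1986 $1000s in insurance claim amount.

(-0.3352, -0.1986)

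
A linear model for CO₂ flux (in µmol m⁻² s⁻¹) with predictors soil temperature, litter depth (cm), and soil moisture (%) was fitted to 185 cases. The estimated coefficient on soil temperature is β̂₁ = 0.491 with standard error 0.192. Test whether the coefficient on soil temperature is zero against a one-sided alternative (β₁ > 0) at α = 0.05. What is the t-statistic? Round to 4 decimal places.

H₀: β₁ = 0 vs H₁: β₁ > 0.
t = (β̂₁ − β₁⁰)/SE = 0.491 / 0.192 = 2.5573.
df = n − k − 1 = 185 − 3 − 1 = 181.
One-sided p ≈ 0.0057, which is < 0.05, so reject H₀.
There is evidence that the true slope on soil temperature is positive, holding the other predictors fixed.

t = 2.5573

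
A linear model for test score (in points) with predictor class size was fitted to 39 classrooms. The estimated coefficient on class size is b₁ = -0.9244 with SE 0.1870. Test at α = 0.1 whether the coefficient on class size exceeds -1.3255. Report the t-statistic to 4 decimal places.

t = 2.1449

H₀: β₁ = -1.3255 vs H₁: β₁ > -1.3255.
t = (b₁ − β₁⁰)/SE = (-0.9244 − (-1.3255)) / 0.1870 = 2.1449.
df = n − 2 = 39 − 2 = 37.
One-sided p ≈ 0.0193, which is < 0.1, so reject H₀.
There is evidence that the true slope on class size exceeds -1.3255 points per unit.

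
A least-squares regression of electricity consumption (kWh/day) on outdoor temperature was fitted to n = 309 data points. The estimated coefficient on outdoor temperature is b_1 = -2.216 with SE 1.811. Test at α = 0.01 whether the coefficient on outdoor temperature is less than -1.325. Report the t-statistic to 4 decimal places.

H₀: β₁ = -1.325 vs H₁: β₁ < -1.325.
t = (b_1 − β₁⁰)/SE = (-2.216 − (-1.325)) / 1.811 = -0.4920.
df = n − 2 = 309 − 2 = 307.
One-sided p ≈ 0.3115, which is ≥ 0.01, so fail to reject H₀.
The data do not give significant evidence that the true slope on outdoor temperature is below -1.325 kWh/day per unit.

t = -0.4920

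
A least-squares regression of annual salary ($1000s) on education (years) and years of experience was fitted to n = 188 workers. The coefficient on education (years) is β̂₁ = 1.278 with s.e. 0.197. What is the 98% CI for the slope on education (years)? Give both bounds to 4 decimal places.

(0.8157, 1.7403)

df = n − k − 1 = 188 − 2 − 1 = 185.
t* = t_{0.01, 185} = 2.346673.
Margin = t* × SE = 2.346673 × 0.197 = 0.462295.
CI: 1.278 ± 0.462295 → (0.8157, 1.7403).
With 98% confidence, each one-unit increase in education (years) is associated with a change of between 0.8157 and 1.7403 $1000s in annual salary, holding the other predictors fixed.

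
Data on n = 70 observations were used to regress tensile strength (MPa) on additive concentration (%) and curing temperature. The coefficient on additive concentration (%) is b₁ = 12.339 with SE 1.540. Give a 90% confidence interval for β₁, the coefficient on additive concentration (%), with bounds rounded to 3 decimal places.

(9.770, 14.908)

df = n − k − 1 = 70 − 2 − 1 = 67.
t* = t_{0.05, 67} = 1.667916.
Margin = t* × SE = 1.667916 × 1.540 = 2.56859.
CI: 12.339 ± 2.56859 → (9.770, 14.908).
With 90% confidence, each one-unit increase in additive concentration (%) is associated with a change of between 9.770 and 14.908 MPa in tensile strength, holding the other predictors fixed.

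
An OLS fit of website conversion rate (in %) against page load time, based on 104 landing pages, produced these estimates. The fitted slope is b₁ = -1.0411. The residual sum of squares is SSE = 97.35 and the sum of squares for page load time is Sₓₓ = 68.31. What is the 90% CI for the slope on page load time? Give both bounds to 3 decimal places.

(-1.237, -0.845)

MSE = SSE/(n − 2) = 97.35/102 = 0.954412.
SE(b₁) = √(MSE/Sₓₓ) = √(0.954412/68.31) = 0.118202.
df = n − 2 = 102.
t* = t_{0.05, 102} = 1.65993.
Margin = t* × SE = 1.65993 × 0.118202 = 0.19621.
CI: -1.0411 ± 0.19621 → (-1.237, -0.845).
With 90% confidence, each one-unit increase in page load time is associated with a change of between -1.237 and -0.845 % in website conversion rate.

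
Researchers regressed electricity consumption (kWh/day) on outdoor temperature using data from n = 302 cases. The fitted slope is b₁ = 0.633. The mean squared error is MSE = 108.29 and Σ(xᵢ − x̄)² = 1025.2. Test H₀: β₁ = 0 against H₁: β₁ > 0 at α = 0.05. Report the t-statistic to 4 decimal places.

SE(b₁) = √(MSE/Sₓₓ) = √(108.29/1025.2) = 0.325005.
t = 0.633 / 0.325005 = 1.9477.
df = n − 2 = 300.
One-sided p ≈ 0.0262, which is < 0.05, so reject H₀.
There is evidence that the true slope on outdoor temperature is positive.

t = 1.9477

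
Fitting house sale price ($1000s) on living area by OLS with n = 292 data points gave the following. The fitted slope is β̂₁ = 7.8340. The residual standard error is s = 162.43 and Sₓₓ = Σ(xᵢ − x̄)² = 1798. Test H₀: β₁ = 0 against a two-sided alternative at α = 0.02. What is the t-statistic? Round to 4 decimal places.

t = 2.0451

SE(β̂₁) = s/√Sₓₓ = 162.43/√1798 = 3.83064.
t = 7.8340 / 3.83064 = 2.0451.
df = n − 2 = 290.
Two-sided p ≈ 0.0417, which is ≥ 0.02, so fail to reject H₀.
The data do not give significant evidence of an association between living area and house sale price.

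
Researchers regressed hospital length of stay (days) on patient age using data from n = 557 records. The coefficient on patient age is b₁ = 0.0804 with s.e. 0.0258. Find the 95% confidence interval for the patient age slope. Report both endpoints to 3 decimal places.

(0.030, 0.131)

df = n − 2 = 557 − 2 = 555.
t* = t_{0.025, 555} = 1.964248.
Margin = t* × SE = 1.964248 × 0.0258 = 0.05068.
CI: 0.0804 ± 0.05068 → (0.030, 0.131).
With 95% confidence, each one-unit increase in patient age is associated with a change of between 0.030 and 0.131 days in hospital length of stay.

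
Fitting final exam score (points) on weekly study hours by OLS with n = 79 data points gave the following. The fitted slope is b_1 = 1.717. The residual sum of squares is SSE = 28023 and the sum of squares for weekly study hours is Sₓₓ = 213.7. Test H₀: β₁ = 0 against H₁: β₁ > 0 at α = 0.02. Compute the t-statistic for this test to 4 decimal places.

t = 1.3157

MSE = SSE/(n − 2) = 28023/77 = 363.935.
SE(b_1) = √(MSE/Sₓₓ) = √(363.935/213.7) = 1.305.
t = 1.717 / 1.305 = 1.3157.
df = n − 2 = 77.
One-sided p ≈ 0.0961, which is ≥ 0.02, so fail to reject H₀.
The data do not give significant evidence that the true slope on weekly study hours is positive.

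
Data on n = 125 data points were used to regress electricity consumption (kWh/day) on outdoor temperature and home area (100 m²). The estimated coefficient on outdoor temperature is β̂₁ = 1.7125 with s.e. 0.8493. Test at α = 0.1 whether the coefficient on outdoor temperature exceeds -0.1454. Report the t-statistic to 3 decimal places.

H₀: β₁ = -0.1454 vs H₁: β₁ > -0.1454.
t = (β̂₁ − β₁⁰)/SE = (1.7125 − (-0.1454)) / 0.8493 = 2.188.
df = n − k − 1 = 125 − 2 − 1 = 122.
One-sided p ≈ 0.0153, which is < 0.1, so reject H₀.
There is evidence that the true slope on outdoor temperature exceeds -0.1454 kWh/day per unit, holding the other predictors fixed.

t = 2.188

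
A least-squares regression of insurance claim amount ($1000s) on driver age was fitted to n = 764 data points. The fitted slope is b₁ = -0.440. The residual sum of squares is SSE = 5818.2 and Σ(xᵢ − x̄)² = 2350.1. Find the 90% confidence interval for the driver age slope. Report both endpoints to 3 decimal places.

MSE = SSE/(n − 2) = 5818.2/762 = 7.63543.
SE(b₁) = √(MSE/Sₓₓ) = √(7.63543/2350.1) = 0.0569998.
df = n − 2 = 762.
t* = t_{0.05, 762} = 1.646856.
Margin = t* × SE = 1.646856 × 0.0569998 = 0.09387.
CI: -0.440 ± 0.09387 → (-0.534, -0.346).
With 90% confidence, each one-unit increase in driver age is associated with a change of between -0.534 and -0.346 $1000s in insurance claim amount.

(-0.534, -0.346)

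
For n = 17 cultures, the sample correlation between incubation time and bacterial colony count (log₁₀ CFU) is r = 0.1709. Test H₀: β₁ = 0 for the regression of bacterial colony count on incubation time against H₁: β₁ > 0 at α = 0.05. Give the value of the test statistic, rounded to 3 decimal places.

t = 0.672

t = r·√(n − 2)/√(1 − r²) = 0.1709·√15/√0.970793 = 0.672.
df = n − 2 = 15.
One-sided p ≈ 0.2560, which is ≥ 0.05, so fail to reject H₀.
The data do not give significant evidence of a linear association between incubation time and bacterial colony count.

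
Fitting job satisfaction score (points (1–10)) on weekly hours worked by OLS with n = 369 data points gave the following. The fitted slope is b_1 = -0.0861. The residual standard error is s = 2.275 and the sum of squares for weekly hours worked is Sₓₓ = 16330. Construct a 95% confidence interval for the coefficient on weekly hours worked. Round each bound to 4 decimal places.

(-0.1211, -0.0511)

SE(b_1) = s/√Sₓₓ = 2.275/√16330 = 0.0178028.
df = n − 2 = 367.
t* = t_{0.025, 367} = 1.966449.
Margin = t* × SE = 1.966449 × 0.0178028 = 0.035008.
CI: -0.0861 ± 0.035008 → (-0.1211, -0.0511).
With 95% confidence, each one-unit increase in weekly hours worked is associated with a change of between -0.1211 and -0.0511 points (1–10) in job satisfaction score.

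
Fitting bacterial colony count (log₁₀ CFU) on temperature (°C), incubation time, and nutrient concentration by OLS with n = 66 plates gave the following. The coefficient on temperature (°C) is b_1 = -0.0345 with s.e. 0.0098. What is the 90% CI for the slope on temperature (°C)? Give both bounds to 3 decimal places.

(-0.051, -0.018)

df = n − k − 1 = 66 − 3 − 1 = 62.
t* = t_{0.05, 62} = 1.669804.
Margin = t* × SE = 1.669804 × 0.0098 = 0.01636.
CI: -0.0345 ± 0.01636 → (-0.051, -0.018).
With 90% confidence, each one-unit increase in temperature (°C) is associated with a change of between -0.051 and -0.018 log₁₀ CFU in bacterial colony count, holding the other predictors fixed.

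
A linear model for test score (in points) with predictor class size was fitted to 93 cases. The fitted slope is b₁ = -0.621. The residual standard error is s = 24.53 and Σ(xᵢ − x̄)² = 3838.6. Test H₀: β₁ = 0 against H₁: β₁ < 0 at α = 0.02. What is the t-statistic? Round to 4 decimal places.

SE(b₁) = s/√Sₓₓ = 24.53/√3838.6 = 0.395923.
t = -0.621 / 0.395923 = -1.5685.
df = n − 2 = 91.
One-sided p ≈ 0.0601, which is ≥ 0.02, so fail to reject H₀.
The data do not give significant evidence that the true slope on class size is negative.

t = -1.5685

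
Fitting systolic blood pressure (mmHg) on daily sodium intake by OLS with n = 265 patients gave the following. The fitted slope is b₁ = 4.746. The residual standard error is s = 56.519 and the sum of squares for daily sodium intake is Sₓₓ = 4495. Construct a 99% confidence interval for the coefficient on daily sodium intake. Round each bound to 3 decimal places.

(2.559, 6.933)

SE(b₁) = s/√Sₓₓ = 56.519/√4495 = 0.843004.
df = n − 2 = 263.
t* = t_{0.005, 263} = 2.594652.
Margin = t* × SE = 2.594652 × 0.843004 = 2.18730.
CI: 4.746 ± 2.18730 → (2.559, 6.933).
With 99% confidence, each one-unit increase in daily sodium intake is associated with a change of between 2.559 and 6.933 mmHg in systolic blood pressure.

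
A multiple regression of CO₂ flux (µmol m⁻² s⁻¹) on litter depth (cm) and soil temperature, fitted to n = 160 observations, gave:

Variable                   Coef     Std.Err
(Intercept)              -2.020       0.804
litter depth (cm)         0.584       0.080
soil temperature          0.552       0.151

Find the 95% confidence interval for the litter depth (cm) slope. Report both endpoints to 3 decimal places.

Read off: b = 0.584, SE = 0.080 for litter depth (cm).
df = n − k − 1 = 160 − 2 − 1 = 157.
t* = t_{0.025, 157} = 1.975189.
Margin = t* × SE = 1.975189 × 0.080 = 0.15802.
CI: 0.584 ± 0.15802 → (0.426, 0.742).

(0.426, 0.742)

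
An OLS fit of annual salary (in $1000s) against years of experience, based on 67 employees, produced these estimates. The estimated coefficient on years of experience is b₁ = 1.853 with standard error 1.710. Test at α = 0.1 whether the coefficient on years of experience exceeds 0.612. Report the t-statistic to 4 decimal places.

H₀: β₁ = 0.612 vs H₁: β₁ > 0.612.
t = (b₁ − β₁⁰)/SE = (1.853 − 0.612) / 1.710 = 0.7257.
df = n − 2 = 67 − 2 = 65.
One-sided p ≈ 0.2353, which is ≥ 0.1, so fail to reject H₀.
The data do not give significant evidence that the true slope on years of experience exceeds 0.612 $1000s per unit.

t = 0.7257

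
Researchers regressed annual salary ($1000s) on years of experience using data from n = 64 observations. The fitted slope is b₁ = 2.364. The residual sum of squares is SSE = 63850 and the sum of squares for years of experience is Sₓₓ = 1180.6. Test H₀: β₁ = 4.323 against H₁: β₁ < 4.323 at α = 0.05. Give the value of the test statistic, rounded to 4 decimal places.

MSE = SSE/(n − 2) = 63850/62 = 1029.84.
SE(b₁) = √(MSE/Sₓₓ) = √(1029.84/1180.6) = 0.933971.
t = (2.364 − 4.323) / 0.933971 = -2.0975.
df = n − 2 = 62.
One-sided p ≈ 0.0200, which is < 0.05, so reject H₀.
There is evidence that the true slope on years of experience is below 4.323 $1000s per unit.

t = -2.0975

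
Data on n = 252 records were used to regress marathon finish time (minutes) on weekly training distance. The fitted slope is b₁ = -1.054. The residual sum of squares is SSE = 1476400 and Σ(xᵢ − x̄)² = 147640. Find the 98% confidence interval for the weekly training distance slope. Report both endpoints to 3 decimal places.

(-1.522, -0.586)

MSE = SSE/(n − 2) = 1476400/250 = 5905.6.
SE(b₁) = √(MSE/Sₓₓ) = √(5905.6/147640) = 0.2.
df = n − 2 = 250.
t* = t_{0.01, 250} = 2.341356.
Margin = t* × SE = 2.341356 × 0.2 = 0.46827.
CI: -1.054 ± 0.46827 → (-1.522, -0.586).
With 98% confidence, each one-unit increase in weekly training distance is associated with a change of between -1.522 and -0.586 minutes in marathon finish time.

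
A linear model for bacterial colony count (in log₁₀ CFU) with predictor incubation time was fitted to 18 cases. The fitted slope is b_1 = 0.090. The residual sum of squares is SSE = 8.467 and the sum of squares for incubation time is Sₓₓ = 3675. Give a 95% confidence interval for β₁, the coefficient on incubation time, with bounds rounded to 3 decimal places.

(0.065, 0.115)

MSE = SSE/(n − 2) = 8.467/16 = 0.529188.
SE(b_1) = √(MSE/Sₓₓ) = √(0.529188/3675) = 0.0119999.
df = n − 2 = 16.
t* = t_{0.025, 16} = 2.119905.
Margin = t* × SE = 2.119905 × 0.0119999 = 0.02544.
CI: 0.090 ± 0.02544 → (0.065, 0.115).
With 95% confidence, each one-unit increase in incubation time is associated with a change of between 0.065 and 0.115 log₁₀ CFU in bacterial colony count.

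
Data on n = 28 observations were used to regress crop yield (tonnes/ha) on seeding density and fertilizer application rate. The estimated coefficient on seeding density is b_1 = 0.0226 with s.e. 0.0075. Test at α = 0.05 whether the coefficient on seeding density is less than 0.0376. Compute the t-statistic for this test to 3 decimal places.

H₀: β₁ = 0.0376 vs H₁: β₁ < 0.0376.
t = (b_1 − β₁⁰)/SE = (0.0226 − 0.0376) / 0.0075 = -2.000.
df = n − k − 1 = 28 − 2 − 1 = 25.
One-sided p ≈ 0.0282, which is < 0.05, so reject H₀.
There is evidence that the true slope on seeding density is below 0.0376 tonnes/ha per unit, holding the other predictors fixed.

t = -2.000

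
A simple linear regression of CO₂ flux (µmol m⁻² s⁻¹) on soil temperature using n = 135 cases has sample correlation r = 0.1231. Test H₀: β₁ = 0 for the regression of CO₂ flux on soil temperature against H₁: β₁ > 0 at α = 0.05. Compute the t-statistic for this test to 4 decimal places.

t = r·√(n − 2)/√(1 − r²) = 0.1231·√133/√0.984846 = 1.4305.
df = n − 2 = 133.
One-sided p ≈ 0.0775, which is ≥ 0.05, so fail to reject H₀.
The data do not give significant evidence of a linear association between soil temperature and CO₂ flux.

t = 1.4305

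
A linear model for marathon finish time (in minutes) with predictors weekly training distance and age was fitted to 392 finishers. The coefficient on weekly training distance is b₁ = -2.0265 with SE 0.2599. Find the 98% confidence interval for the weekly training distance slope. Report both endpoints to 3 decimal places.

df = n − k − 1 = 392 − 2 − 1 = 389.
t* = t_{0.01, 389} = 2.335972.
Margin = t* × SE = 2.335972 × 0.2599 = 0.60712.
CI: -2.0265 ± 0.60712 → (-2.634, -1.419).
With 98% confidence, each one-unit increase in weekly training distance is associated with a change of between -2.634 and -1.419 minutes in marathon finish time, holding the other predictors fixed.

(-2.634, -1.419)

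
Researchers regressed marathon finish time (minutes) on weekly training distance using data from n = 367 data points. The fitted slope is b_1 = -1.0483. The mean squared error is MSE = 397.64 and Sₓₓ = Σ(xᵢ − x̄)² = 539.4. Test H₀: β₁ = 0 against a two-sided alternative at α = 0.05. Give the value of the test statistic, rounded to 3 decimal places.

t = -1.221

SE(b_1) = √(MSE/Sₓₓ) = √(397.64/539.4) = 0.858597.
t = -1.0483 / 0.858597 = -1.221.
df = n − 2 = 365.
Two-sided p ≈ 0.2229, which is ≥ 0.05, so fail to reject H₀.
The data do not give significant evidence of an association between weekly training distance and marathon finish time.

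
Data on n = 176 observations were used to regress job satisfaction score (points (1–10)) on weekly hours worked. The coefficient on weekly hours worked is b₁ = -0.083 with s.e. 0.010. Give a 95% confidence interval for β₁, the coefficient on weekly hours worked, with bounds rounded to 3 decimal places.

df = n − 2 = 176 − 2 = 174.
t* = t_{0.025, 174} = 1.973691.
Margin = t* × SE = 1.973691 × 0.010 = 0.01974.
CI: -0.083 ± 0.01974 → (-0.103, -0.063).
With 95% confidence, each one-unit increase in weekly hours worked is associated with a change of between -0.103 and -0.063 points (1–10) in job satisfaction score.

(-0.103, -0.063)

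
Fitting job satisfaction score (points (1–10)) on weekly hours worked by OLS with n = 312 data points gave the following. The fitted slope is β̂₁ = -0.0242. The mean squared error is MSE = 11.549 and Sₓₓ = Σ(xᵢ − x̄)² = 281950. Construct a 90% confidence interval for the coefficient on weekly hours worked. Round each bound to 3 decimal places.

(-0.035, -0.014)

SE(β̂₁) = √(MSE/Sₓₓ) = √(11.549/281950) = 0.00640009.
df = n − 2 = 310.
t* = t_{0.05, 310} = 1.649784.
Margin = t* × SE = 1.649784 × 0.00640009 = 0.01056.
CI: -0.0242 ± 0.01056 → (-0.035, -0.014).
With 90% confidence, each one-unit increase in weekly hours worked is associated with a change of between -0.035 and -0.014 points (1–10) in job satisfaction score.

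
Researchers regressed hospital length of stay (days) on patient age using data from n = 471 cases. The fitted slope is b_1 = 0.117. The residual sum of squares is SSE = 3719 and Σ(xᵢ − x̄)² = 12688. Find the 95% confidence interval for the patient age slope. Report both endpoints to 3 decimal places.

MSE = SSE/(n − 2) = 3719/469 = 7.92964.
SE(b_1) = √(MSE/Sₓₓ) = √(7.92964/12688) = 0.0249994.
df = n − 2 = 469.
t* = t_{0.025, 469} = 1.965035.
Margin = t* × SE = 1.965035 × 0.0249994 = 0.04912.
CI: 0.117 ± 0.04912 → (0.068, 0.166).
With 95% confidence, each one-unit increase in patient age is associated with a change of between 0.068 and 0.166 days in hospital length of stay.

(0.068, 0.166)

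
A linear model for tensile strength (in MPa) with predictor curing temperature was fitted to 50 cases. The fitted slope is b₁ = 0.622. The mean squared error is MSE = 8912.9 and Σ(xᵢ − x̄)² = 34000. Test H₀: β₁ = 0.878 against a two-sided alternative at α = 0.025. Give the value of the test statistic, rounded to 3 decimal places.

SE(b₁) = √(MSE/Sₓₓ) = √(8912.9/34000) = 0.512.
t = (0.622 − 0.878) / 0.512 = -0.500.
df = n − 2 = 48.
Two-sided p ≈ 0.6194, which is ≥ 0.025, so fail to reject H₀.
The data are consistent with a true slope of 0.878 MPa per unit of curing temperature.

t = -0.500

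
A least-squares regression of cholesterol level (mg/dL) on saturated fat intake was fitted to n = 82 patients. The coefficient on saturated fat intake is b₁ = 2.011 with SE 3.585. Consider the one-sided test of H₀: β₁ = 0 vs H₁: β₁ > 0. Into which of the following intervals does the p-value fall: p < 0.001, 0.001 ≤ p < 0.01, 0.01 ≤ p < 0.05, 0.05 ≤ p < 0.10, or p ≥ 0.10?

p ≥ 0.10

t = 2.011 / 3.585 = 0.561.
df = n − 2 = 82 − 2 = 80.
One-sided p = P(T_{80} > t) ≈ 0.2882.
So p ≥ 0.10.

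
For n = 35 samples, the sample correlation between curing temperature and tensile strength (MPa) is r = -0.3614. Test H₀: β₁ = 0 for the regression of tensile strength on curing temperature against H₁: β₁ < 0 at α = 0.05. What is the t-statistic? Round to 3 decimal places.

t = r·√(n − 2)/√(1 − r²) = -0.3614·√33/√0.86939 = -2.227.
df = n − 2 = 33.
One-sided p ≈ 0.0165, which is < 0.05, so reject H₀.
There is evidence of a linear association between curing temperature and tensile strength.

t = -2.227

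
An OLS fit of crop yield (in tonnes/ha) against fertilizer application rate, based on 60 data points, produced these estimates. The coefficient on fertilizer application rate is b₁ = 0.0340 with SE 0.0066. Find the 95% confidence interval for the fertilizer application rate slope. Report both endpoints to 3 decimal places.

df = n − 2 = 60 − 2 = 58.
t* = t_{0.025, 58} = 2.001717.
Margin = t* × SE = 2.001717 × 0.0066 = 0.01321.
CI: 0.0340 ± 0.01321 → (0.021, 0.047).
With 95% confidence, each one-unit increase in fertilizer application rate is associated with a change of between 0.021 and 0.047 tonnes/ha in crop yield.

(0.021, 0.047)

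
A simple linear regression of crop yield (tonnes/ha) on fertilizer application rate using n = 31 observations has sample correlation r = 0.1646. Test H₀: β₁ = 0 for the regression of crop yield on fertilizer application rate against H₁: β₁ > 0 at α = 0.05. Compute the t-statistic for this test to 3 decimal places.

t = r·√(n − 2)/√(1 − r²) = 0.1646·√29/√0.972907 = 0.899.
df = n − 2 = 29.
One-sided p ≈ 0.1881, which is ≥ 0.05, so fail to reject H₀.
The data do not give significant evidence of a linear association between fertilizer application rate and crop yield.

t = 0.899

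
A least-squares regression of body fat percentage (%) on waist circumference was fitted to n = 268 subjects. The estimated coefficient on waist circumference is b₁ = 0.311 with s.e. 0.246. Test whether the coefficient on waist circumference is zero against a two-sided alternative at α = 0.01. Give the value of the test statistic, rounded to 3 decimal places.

H₀: β₁ = 0 vs H₁: β₁ ≠ 0.
t = (b₁ − β₁⁰)/SE = 0.311 / 0.246 = 1.264.
df = n − 2 = 268 − 2 = 266.
Two-sided p ≈ 0.2073, which is ≥ 0.01, so fail to reject H₀.
The data do not give significant evidence of an association between waist circumference and body fat percentage.

t = 1.264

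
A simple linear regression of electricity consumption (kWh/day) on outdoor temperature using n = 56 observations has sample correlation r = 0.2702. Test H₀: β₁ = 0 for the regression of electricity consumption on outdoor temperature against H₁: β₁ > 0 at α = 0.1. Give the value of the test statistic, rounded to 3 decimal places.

t = r·√(n − 2)/√(1 − r²) = 0.2702·√54/√0.926992 = 2.062.
df = n − 2 = 54.
One-sided p ≈ 0.0220, which is < 0.1, so reject H₀.
There is evidence of a linear association between outdoor temperature and electricity consumption.

t = 2.062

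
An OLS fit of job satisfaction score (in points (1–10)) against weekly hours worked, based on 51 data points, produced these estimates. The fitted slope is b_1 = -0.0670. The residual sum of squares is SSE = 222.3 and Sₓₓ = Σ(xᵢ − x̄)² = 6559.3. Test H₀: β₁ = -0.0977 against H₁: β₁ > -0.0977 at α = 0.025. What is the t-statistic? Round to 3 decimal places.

MSE = SSE/(n − 2) = 222.3/49 = 4.53673.
SE(b_1) = √(MSE/Sₓₓ) = √(4.53673/6559.3) = 0.0262992.
t = (-0.0670 − (-0.0977)) / 0.0262992 = 1.167.
df = n − 2 = 49.
One-sided p ≈ 0.1244, which is ≥ 0.025, so fail to reject H₀.
The data do not give significant evidence that the true slope on weekly hours worked exceeds -0.0977 points (1–10) per unit.

t = 1.167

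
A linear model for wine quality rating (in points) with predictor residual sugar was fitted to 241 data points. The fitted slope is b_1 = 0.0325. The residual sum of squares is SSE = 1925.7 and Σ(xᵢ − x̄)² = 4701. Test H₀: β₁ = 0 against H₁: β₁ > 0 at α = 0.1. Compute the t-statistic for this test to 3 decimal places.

MSE = SSE/(n − 2) = 1925.7/239 = 8.05732.
SE(b_1) = √(MSE/Sₓₓ) = √(8.05732/4701) = 0.0414.
t = 0.0325 / 0.0414 = 0.785.
df = n − 2 = 239.
One-sided p ≈ 0.2166, which is ≥ 0.1, so fail to reject H₀.
The data do not give significant evidence that the true slope on residual sugar is positive.

t = 0.785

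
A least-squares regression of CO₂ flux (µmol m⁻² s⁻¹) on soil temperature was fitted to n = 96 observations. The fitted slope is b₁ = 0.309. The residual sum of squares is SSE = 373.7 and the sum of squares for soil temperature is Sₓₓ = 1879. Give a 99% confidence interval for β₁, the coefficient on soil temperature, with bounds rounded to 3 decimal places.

(0.188, 0.430)

MSE = SSE/(n − 2) = 373.7/94 = 3.97553.
SE(b₁) = √(MSE/Sₓₓ) = √(3.97553/1879) = 0.0459975.
df = n − 2 = 94.
t* = t_{0.005, 94} = 2.629148.
Margin = t* × SE = 2.629148 × 0.0459975 = 0.12093.
CI: 0.309 ± 0.12093 → (0.188, 0.430).
With 99% confidence, each one-unit increase in soil temperature is associated with a change of between 0.188 and 0.430 µmol m⁻² s⁻¹ in CO₂ flux.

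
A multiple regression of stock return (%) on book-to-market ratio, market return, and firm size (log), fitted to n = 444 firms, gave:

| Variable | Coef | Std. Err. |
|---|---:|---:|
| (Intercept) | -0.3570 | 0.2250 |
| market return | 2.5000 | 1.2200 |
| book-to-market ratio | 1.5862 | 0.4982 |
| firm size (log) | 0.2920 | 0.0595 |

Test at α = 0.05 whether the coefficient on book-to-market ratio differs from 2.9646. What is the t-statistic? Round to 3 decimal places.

t = -2.767

Read off: b = 1.5862, SE = 0.4982 for book-to-market ratio.
H₀: β₁ = 2.9646 vs H₁: β₁ ≠ 2.9646.
t = (1.5862 − 2.9646) / 0.4982 = -2.767.
df = n − k − 1 = 444 − 3 − 1 = 440.
Two-sided p ≈ 0.0059, which is < 0.05, so reject H₀.
There is evidence that the true slope on book-to-market ratio differs from 2.9646 % per unit, holding the other predictors fixed.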